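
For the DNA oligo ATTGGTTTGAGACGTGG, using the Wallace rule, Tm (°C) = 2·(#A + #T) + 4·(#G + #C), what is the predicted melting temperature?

Counting bases: C=1, T=6, G=7, A=3
So N_AT = 9 and N_GC = 8.
Tm = 4·8 + 2·9 = 32 + 18 = 50°C

50°C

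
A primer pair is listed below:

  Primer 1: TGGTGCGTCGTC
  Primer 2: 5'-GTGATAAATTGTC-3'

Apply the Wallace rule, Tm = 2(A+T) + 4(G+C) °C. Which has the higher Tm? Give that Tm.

Primer 1, 40°C

Primer 1: A+T=4, G+C=8 → Tm = 2(4)+4(8) = 40°C
Primer 2: A+T=9, G+C=4 → Tm = 2(9)+4(4) = 34°C
40°C vs 34°C → primer 1 is higher.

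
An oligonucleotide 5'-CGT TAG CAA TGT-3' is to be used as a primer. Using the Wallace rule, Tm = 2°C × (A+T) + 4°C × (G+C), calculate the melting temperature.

Scanning the sequence gives A=3, G=3, C=2, T=4.
AT pairs contribute 7, GC pairs contribute 5.
Tm = 2×7 + 4×5 = 34°C

34°C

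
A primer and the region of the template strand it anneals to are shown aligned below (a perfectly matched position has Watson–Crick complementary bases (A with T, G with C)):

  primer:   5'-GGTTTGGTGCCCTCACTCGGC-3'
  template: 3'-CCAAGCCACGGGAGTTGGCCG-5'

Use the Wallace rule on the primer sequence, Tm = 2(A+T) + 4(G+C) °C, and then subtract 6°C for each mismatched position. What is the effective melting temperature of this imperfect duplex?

Primer base counts: A=1, T=6, G=7, C=7 → A+T=7, G+C=14
Perfect-match Tm = 2(7) + 4(14) = 14 + 56 = 70°C
Mismatches (positions where the bases are not complementary): 3 (at positions 5, 16, 17)
Effective Tm = 70 − 3×6 = 70 − 18 = 52°C

52°C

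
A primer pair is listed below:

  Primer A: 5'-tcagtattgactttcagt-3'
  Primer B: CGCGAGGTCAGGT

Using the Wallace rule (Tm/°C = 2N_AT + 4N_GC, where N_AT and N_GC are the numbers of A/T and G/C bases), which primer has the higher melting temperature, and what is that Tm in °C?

Primer A, 48°C

Primer A: A+T=12, G+C=6 → Tm = 2(12)+4(6) = 48°C
Primer B: A+T=4, G+C=9 → Tm = 2(4)+4(9) = 44°C
48°C vs 44°C → primer A is higher.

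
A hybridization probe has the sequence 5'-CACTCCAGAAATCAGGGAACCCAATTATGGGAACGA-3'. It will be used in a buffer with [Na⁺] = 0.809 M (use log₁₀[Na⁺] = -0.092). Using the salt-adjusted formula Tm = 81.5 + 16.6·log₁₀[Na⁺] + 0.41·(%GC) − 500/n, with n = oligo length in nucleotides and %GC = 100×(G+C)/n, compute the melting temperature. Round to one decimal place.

85.4°C

Length n = 36. Scanning the sequence gives T=5, G=8, A=14, C=9.
G+C = 17, so %GC = 17/36 × 100 = 47.222%
Salt term: 16.6 × (-0.092) = -1.527
GC term: 0.41 × 47.222 = 19.361; length term: −500/36 = −13.889
Tm = 81.5 + (-1.527) + 19.361 − 13.889 = 85.445 → 85.4°C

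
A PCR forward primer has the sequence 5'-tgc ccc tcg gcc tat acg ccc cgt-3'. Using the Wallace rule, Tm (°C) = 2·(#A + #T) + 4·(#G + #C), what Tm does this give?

Scanning the sequence gives T=5, G=5, A=2, C=12.
So N_AT = 7 and N_GC = 17.
Tm = 2×7 + 4×17 = 82°C

82°C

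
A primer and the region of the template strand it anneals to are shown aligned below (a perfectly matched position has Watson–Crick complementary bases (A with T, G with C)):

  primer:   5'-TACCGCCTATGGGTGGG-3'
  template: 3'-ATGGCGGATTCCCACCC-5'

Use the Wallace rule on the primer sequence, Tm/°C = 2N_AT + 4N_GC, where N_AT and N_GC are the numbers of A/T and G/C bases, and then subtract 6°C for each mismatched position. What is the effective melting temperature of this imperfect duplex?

Primer base counts: A=2, T=4, G=7, C=4 → A+T=6, G+C=11
Perfect-match Tm = 2(6) + 4(11) = 12 + 44 = 56°C
Mismatches (positions where the bases are not complementary): 1 (at position 10)
Effective Tm = 56 − 1×6 = 56 − 6 = 50°C

50°C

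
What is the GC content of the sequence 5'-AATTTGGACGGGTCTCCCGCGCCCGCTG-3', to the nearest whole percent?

C=10, T=6, A=3, G=9
G+C = 9 + 10 = 19 out of 28 bases
%GC = 19/28 × 100 = 67.86% ≈ 68%

68%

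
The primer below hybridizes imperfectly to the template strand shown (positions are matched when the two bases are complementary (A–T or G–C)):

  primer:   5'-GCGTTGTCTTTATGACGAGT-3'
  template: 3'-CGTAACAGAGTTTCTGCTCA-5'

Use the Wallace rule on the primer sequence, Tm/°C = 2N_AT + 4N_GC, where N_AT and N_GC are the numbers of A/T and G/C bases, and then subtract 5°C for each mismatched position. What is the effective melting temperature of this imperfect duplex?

Primer base counts: A=3, T=8, G=6, C=3 → A+T=11, G+C=9
Perfect-match Tm = 2(11) + 4(9) = 22 + 36 = 58°C
Mismatches (positions where the bases are not complementary): 4 (at positions 3, 10, 11, 13)
Effective Tm = 58 − 4×5 = 58 − 20 = 38°C

38°C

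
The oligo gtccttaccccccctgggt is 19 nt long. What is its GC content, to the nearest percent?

T=5, C=9, G=4, A=1
G+C = 4 + 9 = 13 out of 19 bases
%GC = 13/19 × 100 = 68.42% ≈ 68%

68%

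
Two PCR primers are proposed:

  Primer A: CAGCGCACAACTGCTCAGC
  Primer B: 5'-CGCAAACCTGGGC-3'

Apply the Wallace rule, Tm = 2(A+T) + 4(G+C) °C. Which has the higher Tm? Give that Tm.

Primer A: A+T=7, G+C=12 → Tm = 2(7)+4(12) = 62°C
Primer B: A+T=4, G+C=9 → Tm = 2(4)+4(9) = 44°C
62°C vs 44°C → primer A is higher.

Primer A, 62°C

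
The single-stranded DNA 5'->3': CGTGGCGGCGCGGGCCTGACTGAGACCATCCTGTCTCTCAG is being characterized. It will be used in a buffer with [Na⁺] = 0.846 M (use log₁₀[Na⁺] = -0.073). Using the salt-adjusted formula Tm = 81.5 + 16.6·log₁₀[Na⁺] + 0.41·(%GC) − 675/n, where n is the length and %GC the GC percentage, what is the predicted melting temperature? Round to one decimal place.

Length n = 41. Counting bases: A=5, G=14, C=14, T=8
G+C = 28, so %GC = 28/41 × 100 = 68.293%
Salt term: 16.6 × (-0.073) = -1.212
GC term: 0.41 × 68.293 = 28; length term: −675/41 = −16.463
Tm = 81.5 + (-1.212) + 28 − 16.463 = 91.825 → 91.8°C

91.8°C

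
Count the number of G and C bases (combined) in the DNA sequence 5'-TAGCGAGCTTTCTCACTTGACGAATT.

11

A=6, C=6, T=9, G=5
G+C = 5 + 6 = 11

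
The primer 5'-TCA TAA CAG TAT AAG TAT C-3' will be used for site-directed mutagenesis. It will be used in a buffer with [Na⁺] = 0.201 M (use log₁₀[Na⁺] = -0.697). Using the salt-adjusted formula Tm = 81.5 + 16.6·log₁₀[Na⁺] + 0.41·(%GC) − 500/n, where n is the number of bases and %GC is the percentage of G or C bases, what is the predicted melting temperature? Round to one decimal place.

54.4°C

Length n = 19. T=6, A=8, G=2, C=3
G+C = 5, so %GC = 5/19 × 100 = 26.316%
Salt term: 16.6 × (-0.697) = -11.57
GC term: 0.41 × 26.316 = 10.79; length term: −500/19 = −26.316
Tm = 81.5 + (-11.57) + 10.79 − 26.316 = 54.404 → 54.4°C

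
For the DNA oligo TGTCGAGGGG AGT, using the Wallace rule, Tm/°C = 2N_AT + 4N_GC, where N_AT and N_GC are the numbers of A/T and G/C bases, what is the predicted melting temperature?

Counting bases: T=3, C=1, A=2, G=7
So N_AT = 5 and N_GC = 8.
Tm = 2×5 + 4×8 = 42°C

42°C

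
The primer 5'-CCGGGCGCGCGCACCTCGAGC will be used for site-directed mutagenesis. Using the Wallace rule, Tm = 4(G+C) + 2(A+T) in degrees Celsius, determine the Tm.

Scanning the sequence gives C=10, A=2, T=1, G=8.
A+T = 3, G+C = 18
Tm = 2(3) + 4(18) = 6 + 72 = 78°C

78°C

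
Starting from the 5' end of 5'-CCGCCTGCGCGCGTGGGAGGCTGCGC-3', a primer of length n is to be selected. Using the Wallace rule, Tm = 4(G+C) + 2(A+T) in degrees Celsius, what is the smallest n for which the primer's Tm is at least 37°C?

n = 10

First 9 bases: CCGCCTGCG → Tm = 34°C (< 37°C)
First 10 bases: CCGCCTGCGC → Tm = 38°C (≥ 37°C)
Each additional base adds 2°C (A/T) or 4°C (G/C), so Tm is non-decreasing in n; n = 10 is the first length to reach 37°C.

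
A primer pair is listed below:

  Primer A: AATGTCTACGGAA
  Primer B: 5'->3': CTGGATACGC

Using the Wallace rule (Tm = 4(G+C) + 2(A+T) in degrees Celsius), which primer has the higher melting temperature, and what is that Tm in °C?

Primer A: A+T=8, G+C=5 → Tm = 2(8)+4(5) = 36°C
Primer B: A+T=4, G+C=6 → Tm = 2(4)+4(6) = 32°C
36°C vs 32°C → primer A is higher.

Primer A, 36°C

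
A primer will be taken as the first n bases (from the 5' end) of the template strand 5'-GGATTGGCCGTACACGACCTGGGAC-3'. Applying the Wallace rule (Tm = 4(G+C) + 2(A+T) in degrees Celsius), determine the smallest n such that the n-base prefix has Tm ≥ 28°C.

First 8 bases: GGATTGGC → Tm = 26°C (< 28°C)
First 9 bases: GGATTGGCC → Tm = 30°C (≥ 28°C)
Each additional base adds 2°C (A/T) or 4°C (G/C), so Tm is non-decreasing in n; n = 9 is the first length to reach 28°C.

n = 9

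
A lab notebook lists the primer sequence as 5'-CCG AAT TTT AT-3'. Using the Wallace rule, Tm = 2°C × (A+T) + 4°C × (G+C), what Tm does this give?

28°C

Counting bases: G=1, A=3, T=5, C=2
A+T = 8, G+C = 3
Tm = 2(8) + 4(3) = 16 + 12 = 28°C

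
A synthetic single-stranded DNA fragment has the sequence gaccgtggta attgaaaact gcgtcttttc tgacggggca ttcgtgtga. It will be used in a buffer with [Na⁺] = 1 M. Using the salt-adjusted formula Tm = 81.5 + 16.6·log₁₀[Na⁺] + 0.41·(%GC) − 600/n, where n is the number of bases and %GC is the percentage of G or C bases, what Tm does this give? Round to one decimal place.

89.3°C

Length n = 49. Scanning the sequence gives C=9, G=15, T=15, A=10.
G+C = 24, so %GC = 24/49 × 100 = 48.98%
Salt term: 16.6 × (0) = 0
GC term: 0.41 × 48.98 = 20.082; length term: −600/49 = −12.245
Tm = 81.5 + (0) + 20.082 − 12.245 = 89.337 → 89.3°C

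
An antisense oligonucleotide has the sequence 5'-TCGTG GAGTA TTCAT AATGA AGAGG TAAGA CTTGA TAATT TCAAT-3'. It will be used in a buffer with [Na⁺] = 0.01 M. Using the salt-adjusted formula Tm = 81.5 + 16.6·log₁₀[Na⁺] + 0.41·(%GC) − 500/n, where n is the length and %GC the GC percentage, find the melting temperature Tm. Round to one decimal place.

Length n = 45. Counting bases: C=4, T=15, G=10, A=16
G+C = 14, so %GC = 14/45 × 100 = 31.111%
Salt term: 16.6 × (-2) = -33.2
GC term: 0.41 × 31.111 = 12.756; length term: −500/45 = −11.111
Tm = 81.5 + (-33.2) + 12.756 − 11.111 = 49.945 → 49.9°C

49.9°C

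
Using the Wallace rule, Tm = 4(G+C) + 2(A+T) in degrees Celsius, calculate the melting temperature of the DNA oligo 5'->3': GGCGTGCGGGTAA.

Counting bases: G=7, T=2, C=2, A=2
AT pairs contribute 4, GC pairs contribute 9.
Tm = 2(4) + 4(9) = 8 + 36 = 44°C

44°C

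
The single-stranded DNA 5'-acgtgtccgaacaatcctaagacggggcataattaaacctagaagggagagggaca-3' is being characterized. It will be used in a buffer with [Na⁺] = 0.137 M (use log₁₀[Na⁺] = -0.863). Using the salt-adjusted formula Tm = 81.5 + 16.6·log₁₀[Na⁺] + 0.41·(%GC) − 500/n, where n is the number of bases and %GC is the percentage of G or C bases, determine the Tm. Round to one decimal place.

Length n = 56. Base counts: G=16, A=21, T=8, C=11
G+C = 27, so %GC = 27/56 × 100 = 48.214%
Salt term: 16.6 × (-0.863) = -14.326
GC term: 0.41 × 48.214 = 19.768; length term: −500/56 = −8.929
Tm = 81.5 + (-14.326) + 19.768 − 8.929 = 78.013 → 78.0°C

78.0°C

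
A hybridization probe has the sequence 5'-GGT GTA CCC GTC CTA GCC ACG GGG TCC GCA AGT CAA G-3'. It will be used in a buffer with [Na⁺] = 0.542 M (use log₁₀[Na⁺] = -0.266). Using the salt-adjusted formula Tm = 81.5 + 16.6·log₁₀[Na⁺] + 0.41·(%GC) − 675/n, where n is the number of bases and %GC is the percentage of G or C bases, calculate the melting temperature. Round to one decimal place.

Length n = 37. A=7, C=12, G=12, T=6
G+C = 24, so %GC = 24/37 × 100 = 64.865%
Salt term: 16.6 × (-0.266) = -4.416
GC term: 0.41 × 64.865 = 26.595; length term: −675/37 = −18.243
Tm = 81.5 + (-4.416) + 26.595 − 18.243 = 85.436 → 85.4°C

85.4°C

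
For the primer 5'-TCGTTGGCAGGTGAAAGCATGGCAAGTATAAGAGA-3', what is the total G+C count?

16

Base counts: C=4, T=7, A=12, G=12
Total G or C: 12 + 4 = 16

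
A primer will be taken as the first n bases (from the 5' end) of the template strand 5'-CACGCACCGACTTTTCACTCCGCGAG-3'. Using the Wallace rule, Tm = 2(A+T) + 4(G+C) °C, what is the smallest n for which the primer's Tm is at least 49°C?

n = 16

First 15 bases: CACGCACCGACTTTT → Tm = 46°C (< 49°C)
First 16 bases: CACGCACCGACTTTTC → Tm = 50°C (≥ 49°C)
Each additional base adds 2°C (A/T) or 4°C (G/C), so Tm is non-decreasing in n; n = 16 is the first length to reach 49°C.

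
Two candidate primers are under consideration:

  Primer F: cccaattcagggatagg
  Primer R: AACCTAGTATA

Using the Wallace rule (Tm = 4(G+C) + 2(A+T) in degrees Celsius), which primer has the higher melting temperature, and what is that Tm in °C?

Primer F, 52°C

Primer F: A+T=8, G+C=9 → Tm = 2(8)+4(9) = 52°C
Primer R: A+T=8, G+C=3 → Tm = 2(8)+4(3) = 28°C
52°C vs 28°C → primer F is higher.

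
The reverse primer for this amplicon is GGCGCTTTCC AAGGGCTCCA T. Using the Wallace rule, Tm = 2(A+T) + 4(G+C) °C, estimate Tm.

Counting bases: T=5, C=7, G=6, A=3
So N_AT = 8 and N_GC = 13.
Tm = 2×8 + 4×13 = 68°C

68°C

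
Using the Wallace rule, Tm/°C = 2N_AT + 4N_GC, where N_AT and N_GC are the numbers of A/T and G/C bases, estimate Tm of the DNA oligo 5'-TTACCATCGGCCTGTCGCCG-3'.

G=5, T=5, C=8, A=2
AT pairs contribute 7, GC pairs contribute 13.
Tm = 2(7) + 4(13) = 14 + 52 = 66°C

66°C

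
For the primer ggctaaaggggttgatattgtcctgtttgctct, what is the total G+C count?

15

Scanning the sequence gives G=10, C=5, A=5, T=13.
Total G or C: 10 + 5 = 15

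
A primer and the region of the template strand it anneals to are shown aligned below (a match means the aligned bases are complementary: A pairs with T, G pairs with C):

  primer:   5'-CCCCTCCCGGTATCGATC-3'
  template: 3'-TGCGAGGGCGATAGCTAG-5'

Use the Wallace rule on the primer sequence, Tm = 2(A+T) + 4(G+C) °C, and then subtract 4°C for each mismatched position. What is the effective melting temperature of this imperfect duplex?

Primer base counts: A=2, T=4, G=3, C=9 → A+T=6, G+C=12
Perfect-match Tm = 2(6) + 4(12) = 12 + 48 = 60°C
Mismatches (positions where the bases are not complementary): 3 (at positions 1, 3, 10)
Effective Tm = 60 − 3×4 = 60 − 12 = 48°C

48°C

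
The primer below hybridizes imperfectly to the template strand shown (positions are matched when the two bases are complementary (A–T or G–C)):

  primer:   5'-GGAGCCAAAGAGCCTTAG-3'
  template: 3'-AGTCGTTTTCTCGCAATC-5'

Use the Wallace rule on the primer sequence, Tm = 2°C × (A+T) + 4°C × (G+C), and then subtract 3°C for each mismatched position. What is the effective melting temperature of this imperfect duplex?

44°C

Primer base counts: A=6, T=2, G=6, C=4 → A+T=8, G+C=10
Perfect-match Tm = 2(8) + 4(10) = 16 + 40 = 56°C
Mismatches (positions where the bases are not complementary): 4 (at positions 1, 2, 6, 14)
Effective Tm = 56 − 4×3 = 56 − 12 = 44°C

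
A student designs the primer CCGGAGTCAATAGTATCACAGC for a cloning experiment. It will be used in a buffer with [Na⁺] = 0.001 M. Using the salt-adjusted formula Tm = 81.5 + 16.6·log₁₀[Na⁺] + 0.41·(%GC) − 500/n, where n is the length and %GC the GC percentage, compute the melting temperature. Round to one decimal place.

Length n = 22. Base counts: A=7, C=6, T=4, G=5
G+C = 11, so %GC = 11/22 × 100 = 50%
Salt term: 16.6 × (-3) = -49.8
GC term: 0.41 × 50 = 20.5; length term: −500/22 = −22.727
Tm = 81.5 + (-49.8) + 20.5 − 22.727 = 29.473 → 29.5°C

29.5°C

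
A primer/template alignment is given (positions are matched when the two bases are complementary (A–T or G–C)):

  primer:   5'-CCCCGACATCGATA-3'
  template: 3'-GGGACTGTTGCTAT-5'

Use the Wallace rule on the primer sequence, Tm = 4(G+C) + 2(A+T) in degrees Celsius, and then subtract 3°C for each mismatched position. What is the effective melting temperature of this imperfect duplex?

38°C

Primer base counts: A=4, T=2, G=2, C=6 → A+T=6, G+C=8
Perfect-match Tm = 2(6) + 4(8) = 12 + 32 = 44°C
Mismatches (positions where the bases are not complementary): 2 (at positions 4, 9)
Effective Tm = 44 − 2×3 = 44 − 6 = 38°C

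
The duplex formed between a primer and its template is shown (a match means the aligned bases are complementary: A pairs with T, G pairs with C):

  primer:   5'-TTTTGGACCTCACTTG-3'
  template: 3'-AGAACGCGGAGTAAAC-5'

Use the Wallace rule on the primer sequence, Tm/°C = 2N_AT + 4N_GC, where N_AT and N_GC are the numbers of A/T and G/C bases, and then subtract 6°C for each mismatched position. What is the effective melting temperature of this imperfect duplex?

22°C

Primer base counts: A=2, T=7, G=3, C=4 → A+T=9, G+C=7
Perfect-match Tm = 2(9) + 4(7) = 18 + 28 = 46°C
Mismatches (positions where the bases are not complementary): 4 (at positions 2, 6, 7, 13)
Effective Tm = 46 − 4×6 = 46 − 24 = 22°C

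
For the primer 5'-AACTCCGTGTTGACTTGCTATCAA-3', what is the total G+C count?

10

Scanning the sequence gives A=6, G=4, C=6, T=8.
G+C = 4 + 6 = 10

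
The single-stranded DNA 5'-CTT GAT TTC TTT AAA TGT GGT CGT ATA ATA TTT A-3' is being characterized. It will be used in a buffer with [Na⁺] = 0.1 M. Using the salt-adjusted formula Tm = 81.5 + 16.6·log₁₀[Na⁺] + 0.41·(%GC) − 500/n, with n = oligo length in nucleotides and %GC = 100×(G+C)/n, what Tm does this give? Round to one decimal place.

Length n = 34. Scanning the sequence gives T=17, C=3, A=9, G=5.
G+C = 8, so %GC = 8/34 × 100 = 23.529%
Salt term: 16.6 × (-1) = -16.6
GC term: 0.41 × 23.529 = 9.647; length term: −500/34 = −14.706
Tm = 81.5 + (-16.6) + 9.647 − 14.706 = 59.841 → 59.8°C

59.8°C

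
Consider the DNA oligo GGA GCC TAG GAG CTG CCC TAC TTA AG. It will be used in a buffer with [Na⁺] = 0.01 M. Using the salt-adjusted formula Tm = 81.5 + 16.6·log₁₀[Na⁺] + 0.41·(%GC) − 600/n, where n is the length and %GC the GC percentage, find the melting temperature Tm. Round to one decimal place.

48.9°C

Length n = 26. T=5, G=8, A=6, C=7
G+C = 15, so %GC = 15/26 × 100 = 57.692%
Salt term: 16.6 × (-2) = -33.2
GC term: 0.41 × 57.692 = 23.654; length term: −600/26 = −23.077
Tm = 81.5 + (-33.2) + 23.654 − 23.077 = 48.877 → 48.9°C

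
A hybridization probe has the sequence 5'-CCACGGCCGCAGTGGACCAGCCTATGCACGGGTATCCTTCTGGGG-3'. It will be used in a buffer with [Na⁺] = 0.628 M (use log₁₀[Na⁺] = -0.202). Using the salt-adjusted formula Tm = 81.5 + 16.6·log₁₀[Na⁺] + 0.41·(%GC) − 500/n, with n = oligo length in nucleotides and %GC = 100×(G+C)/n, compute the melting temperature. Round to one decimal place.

Length n = 45. Counting bases: C=15, A=7, T=8, G=15
G+C = 30, so %GC = 30/45 × 100 = 66.667%
Salt term: 16.6 × (-0.202) = -3.353
GC term: 0.41 × 66.667 = 27.333; length term: −500/45 = −11.111
Tm = 81.5 + (-3.353) + 27.333 − 11.111 = 94.369 → 94.4°C

94.4°C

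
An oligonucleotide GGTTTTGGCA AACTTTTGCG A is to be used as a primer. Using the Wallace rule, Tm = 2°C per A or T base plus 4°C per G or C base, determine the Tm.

60°C

T=8, G=6, A=4, C=3
AT pairs contribute 12, GC pairs contribute 9.
Tm = 2×12 + 4×9 = 60°C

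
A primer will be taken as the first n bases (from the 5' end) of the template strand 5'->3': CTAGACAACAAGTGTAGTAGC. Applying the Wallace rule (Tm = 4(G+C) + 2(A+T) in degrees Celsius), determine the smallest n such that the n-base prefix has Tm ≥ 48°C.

n = 17

First 16 bases: CTAGACAACAAGTGTA → Tm = 44°C (< 48°C)
First 17 bases: CTAGACAACAAGTGTAG → Tm = 48°C (≥ 48°C)
Each additional base adds 2°C (A/T) or 4°C (G/C), so Tm is non-decreasing in n; n = 17 is the first length to reach 48°C.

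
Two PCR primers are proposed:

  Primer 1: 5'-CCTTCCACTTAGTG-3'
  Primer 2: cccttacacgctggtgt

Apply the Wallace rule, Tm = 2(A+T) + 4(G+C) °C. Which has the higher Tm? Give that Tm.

Primer 1: A+T=7, G+C=7 → Tm = 2(7)+4(7) = 42°C
Primer 2: A+T=7, G+C=10 → Tm = 2(7)+4(10) = 54°C
42°C vs 54°C → primer 2 is higher.

Primer 2, 54°C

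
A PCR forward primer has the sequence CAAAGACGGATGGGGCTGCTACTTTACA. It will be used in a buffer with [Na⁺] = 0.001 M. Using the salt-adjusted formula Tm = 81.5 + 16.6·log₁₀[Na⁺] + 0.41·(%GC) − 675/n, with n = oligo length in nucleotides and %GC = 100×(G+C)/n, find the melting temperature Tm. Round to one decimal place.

Length n = 28. Scanning the sequence gives C=6, A=8, T=6, G=8.
G+C = 14, so %GC = 14/28 × 100 = 50%
Salt term: 16.6 × (-3) = -49.8
GC term: 0.41 × 50 = 20.5; length term: −675/28 = −24.107
Tm = 81.5 + (-49.8) + 20.5 − 24.107 = 28.093 → 28.1°C

28.1°C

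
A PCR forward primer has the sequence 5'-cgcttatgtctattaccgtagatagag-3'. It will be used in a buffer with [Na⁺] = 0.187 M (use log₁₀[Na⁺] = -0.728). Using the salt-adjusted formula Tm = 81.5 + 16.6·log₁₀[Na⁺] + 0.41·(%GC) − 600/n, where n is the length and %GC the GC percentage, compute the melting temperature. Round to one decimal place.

Length n = 27. A=7, T=9, C=5, G=6
G+C = 11, so %GC = 11/27 × 100 = 40.741%
Salt term: 16.6 × (-0.728) = -12.085
GC term: 0.41 × 40.741 = 16.704; length term: −600/27 = −22.222
Tm = 81.5 + (-12.085) + 16.704 − 22.222 = 63.897 → 63.9°C

63.9°C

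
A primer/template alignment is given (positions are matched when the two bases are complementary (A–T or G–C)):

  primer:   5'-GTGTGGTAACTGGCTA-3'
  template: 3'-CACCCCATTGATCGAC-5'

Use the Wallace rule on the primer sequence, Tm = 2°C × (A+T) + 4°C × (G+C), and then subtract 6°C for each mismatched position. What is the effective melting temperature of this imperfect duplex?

30°C

Primer base counts: A=3, T=5, G=6, C=2 → A+T=8, G+C=8
Perfect-match Tm = 2(8) + 4(8) = 16 + 32 = 48°C
Mismatches (positions where the bases are not complementary): 3 (at positions 4, 12, 16)
Effective Tm = 48 − 3×6 = 48 − 18 = 30°C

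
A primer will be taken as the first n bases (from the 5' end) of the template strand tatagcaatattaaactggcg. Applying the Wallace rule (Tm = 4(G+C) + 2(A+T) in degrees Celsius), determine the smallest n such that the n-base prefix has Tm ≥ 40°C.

n = 17

First 16 bases: TATAGCAATATTAAAC → Tm = 38°C (< 40°C)
First 17 bases: TATAGCAATATTAAACT → Tm = 40°C (≥ 40°C)
Each additional base adds 2°C (A/T) or 4°C (G/C), so Tm is non-decreasing in n; n = 17 is the first length to reach 40°C.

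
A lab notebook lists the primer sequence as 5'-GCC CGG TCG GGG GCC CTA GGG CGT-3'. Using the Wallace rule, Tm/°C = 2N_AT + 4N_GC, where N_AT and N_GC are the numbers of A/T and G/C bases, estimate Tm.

88°C

Counting bases: A=1, C=8, G=12, T=3
So N_AT = 4 and N_GC = 20.
Tm = 2×4 + 4×20 = 88°C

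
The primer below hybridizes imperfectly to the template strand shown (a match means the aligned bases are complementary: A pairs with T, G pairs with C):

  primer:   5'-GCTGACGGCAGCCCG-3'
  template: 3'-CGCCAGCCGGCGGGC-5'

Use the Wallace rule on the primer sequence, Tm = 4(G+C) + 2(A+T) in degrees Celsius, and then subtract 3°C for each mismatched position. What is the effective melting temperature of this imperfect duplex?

Primer base counts: A=2, T=1, G=6, C=6 → A+T=3, G+C=12
Perfect-match Tm = 2(3) + 4(12) = 6 + 48 = 54°C
Mismatches (positions where the bases are not complementary): 3 (at positions 3, 5, 10)
Effective Tm = 54 − 3×3 = 54 − 9 = 45°C

45°C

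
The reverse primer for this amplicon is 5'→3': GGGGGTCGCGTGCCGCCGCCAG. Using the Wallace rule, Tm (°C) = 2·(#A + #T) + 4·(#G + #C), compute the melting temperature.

82°C

Counting bases: T=2, G=11, C=8, A=1
So N_AT = 3 and N_GC = 19.
Tm = 4·19 + 2·3 = 76 + 6 = 82°C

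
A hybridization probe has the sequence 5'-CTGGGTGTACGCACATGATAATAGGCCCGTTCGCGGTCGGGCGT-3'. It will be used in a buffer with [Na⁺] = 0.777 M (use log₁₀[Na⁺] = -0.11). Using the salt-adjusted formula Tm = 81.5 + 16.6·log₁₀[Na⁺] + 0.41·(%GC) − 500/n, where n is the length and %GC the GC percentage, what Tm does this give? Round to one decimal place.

Length n = 44. Scanning the sequence gives G=16, T=10, C=11, A=7.
G+C = 27, so %GC = 27/44 × 100 = 61.364%
Salt term: 16.6 × (-0.11) = -1.826
GC term: 0.41 × 61.364 = 25.159; length term: −500/44 = −11.364
Tm = 81.5 + (-1.826) + 25.159 − 11.364 = 93.469 → 93.5°C

93.5°C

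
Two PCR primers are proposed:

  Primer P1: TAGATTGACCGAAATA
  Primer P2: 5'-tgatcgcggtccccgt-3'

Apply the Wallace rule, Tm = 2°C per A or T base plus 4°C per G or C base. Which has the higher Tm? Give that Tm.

Primer P1: A+T=11, G+C=5 → Tm = 2(11)+4(5) = 42°C
Primer P2: A+T=5, G+C=11 → Tm = 2(5)+4(11) = 54°C
42°C vs 54°C → primer P2 is higher.

Primer P2, 54°C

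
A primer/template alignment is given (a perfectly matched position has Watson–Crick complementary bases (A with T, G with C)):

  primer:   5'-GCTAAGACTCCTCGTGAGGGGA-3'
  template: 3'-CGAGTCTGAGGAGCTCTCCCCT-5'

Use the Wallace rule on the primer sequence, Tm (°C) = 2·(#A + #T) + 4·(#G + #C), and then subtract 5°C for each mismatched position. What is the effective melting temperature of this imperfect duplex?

60°C

Primer base counts: A=5, T=4, G=8, C=5 → A+T=9, G+C=13
Perfect-match Tm = 2(9) + 4(13) = 18 + 52 = 70°C
Mismatches (positions where the bases are not complementary): 2 (at positions 4, 15)
Effective Tm = 70 − 2×5 = 70 − 10 = 60°C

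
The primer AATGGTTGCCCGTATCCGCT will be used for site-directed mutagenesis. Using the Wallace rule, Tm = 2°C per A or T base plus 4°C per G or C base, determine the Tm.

62°C

Scanning the sequence gives A=3, T=6, G=5, C=6.
AT pairs contribute 9, GC pairs contribute 11.
Tm = 2(9) + 4(11) = 18 + 44 = 62°C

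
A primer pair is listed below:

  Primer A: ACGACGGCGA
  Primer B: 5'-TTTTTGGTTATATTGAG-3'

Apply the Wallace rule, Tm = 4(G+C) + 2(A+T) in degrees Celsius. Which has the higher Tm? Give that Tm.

Primer B, 42°C

Primer A: A+T=3, G+C=7 → Tm = 2(3)+4(7) = 34°C
Primer B: A+T=13, G+C=4 → Tm = 2(13)+4(4) = 42°C
34°C vs 42°C → primer B is higher.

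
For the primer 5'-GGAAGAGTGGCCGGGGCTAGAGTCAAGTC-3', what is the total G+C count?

G=13, C=5, T=4, A=7
Total G or C: 13 + 5 = 18

18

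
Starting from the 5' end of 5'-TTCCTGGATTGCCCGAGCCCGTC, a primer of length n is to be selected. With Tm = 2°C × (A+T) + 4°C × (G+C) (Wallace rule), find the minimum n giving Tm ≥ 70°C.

First 20 bases: TTCCTGGATTGCCCGAGCCC → Tm = 66°C (< 70°C)
First 21 bases: TTCCTGGATTGCCCGAGCCCG → Tm = 70°C (≥ 70°C)
Since every base adds ≥2°C, Tm only increases with n, so the threshold is first crossed at n = 21.

n = 21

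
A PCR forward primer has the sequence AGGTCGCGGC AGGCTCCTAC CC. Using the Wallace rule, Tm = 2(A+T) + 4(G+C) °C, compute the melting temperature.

76°C

Base counts: G=7, C=9, T=3, A=3
A+T = 6, G+C = 16
Tm = 2×6 + 4×16 = 76°C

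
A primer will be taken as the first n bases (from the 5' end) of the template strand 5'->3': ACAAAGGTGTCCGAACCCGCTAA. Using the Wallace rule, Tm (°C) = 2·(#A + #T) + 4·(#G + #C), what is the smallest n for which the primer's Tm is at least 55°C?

n = 18

First 17 bases: ACAAAGGTGTCCGAACC → Tm = 52°C (< 55°C)
First 18 bases: ACAAAGGTGTCCGAACCC → Tm = 56°C (≥ 55°C)
Since every base adds ≥2°C, Tm only increases with n, so the threshold is first crossed at n = 18.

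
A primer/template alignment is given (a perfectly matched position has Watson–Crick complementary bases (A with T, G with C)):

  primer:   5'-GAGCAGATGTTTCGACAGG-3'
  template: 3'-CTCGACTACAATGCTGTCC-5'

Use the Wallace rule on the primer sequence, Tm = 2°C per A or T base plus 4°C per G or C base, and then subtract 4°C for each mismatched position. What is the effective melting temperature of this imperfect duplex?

Primer base counts: A=5, T=4, G=7, C=3 → A+T=9, G+C=10
Perfect-match Tm = 2(9) + 4(10) = 18 + 40 = 58°C
Mismatches (positions where the bases are not complementary): 2 (at positions 5, 12)
Effective Tm = 58 − 2×4 = 58 − 8 = 50°C

50°C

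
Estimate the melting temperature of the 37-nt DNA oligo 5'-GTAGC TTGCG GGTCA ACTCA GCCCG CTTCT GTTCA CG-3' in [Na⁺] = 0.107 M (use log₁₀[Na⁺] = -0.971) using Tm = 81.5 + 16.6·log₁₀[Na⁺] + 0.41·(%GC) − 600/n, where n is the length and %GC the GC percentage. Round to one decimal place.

Length n = 37. Base counts: C=12, A=5, G=10, T=10
G+C = 22, so %GC = 22/37 × 100 = 59.459%
Salt term: 16.6 × (-0.971) = -16.119
GC term: 0.41 × 59.459 = 24.378; length term: −600/37 = −16.216
Tm = 81.5 + (-16.119) + 24.378 − 16.216 = 73.543 → 73.5°C

73.5°C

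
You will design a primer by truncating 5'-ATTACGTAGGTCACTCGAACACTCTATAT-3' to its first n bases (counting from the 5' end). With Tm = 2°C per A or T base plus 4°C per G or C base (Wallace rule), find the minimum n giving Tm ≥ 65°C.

n = 23

First 22 bases: ATTACGTAGGTCACTCGAACAC → Tm = 64°C (< 65°C)
First 23 bases: ATTACGTAGGTCACTCGAACACT → Tm = 66°C (≥ 65°C)
Since every base adds ≥2°C, Tm only increases with n, so the threshold is first crossed at n = 23.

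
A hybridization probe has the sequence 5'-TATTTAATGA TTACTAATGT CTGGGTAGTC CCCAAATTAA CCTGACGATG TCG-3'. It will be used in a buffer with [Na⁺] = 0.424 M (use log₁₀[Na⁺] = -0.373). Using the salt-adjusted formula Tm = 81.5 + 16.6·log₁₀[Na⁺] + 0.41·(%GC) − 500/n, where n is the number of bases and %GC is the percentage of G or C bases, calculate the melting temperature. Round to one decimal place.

Length n = 53. Scanning the sequence gives A=15, T=18, C=10, G=10.
G+C = 20, so %GC = 20/53 × 100 = 37.736%
Salt term: 16.6 × (-0.373) = -6.192
GC term: 0.41 × 37.736 = 15.472; length term: −500/53 = −9.434
Tm = 81.5 + (-6.192) + 15.472 − 9.434 = 81.346 → 81.3°C

81.3°C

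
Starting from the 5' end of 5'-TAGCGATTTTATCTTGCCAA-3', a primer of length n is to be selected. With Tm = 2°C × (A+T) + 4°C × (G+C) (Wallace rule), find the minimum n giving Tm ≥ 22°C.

n = 8

First 7 bases: TAGCGAT → Tm = 20°C (< 22°C)
First 8 bases: TAGCGATT → Tm = 22°C (≥ 22°C)
Each additional base adds 2°C (A/T) or 4°C (G/C), so Tm is non-decreasing in n; n = 8 is the first length to reach 22°C.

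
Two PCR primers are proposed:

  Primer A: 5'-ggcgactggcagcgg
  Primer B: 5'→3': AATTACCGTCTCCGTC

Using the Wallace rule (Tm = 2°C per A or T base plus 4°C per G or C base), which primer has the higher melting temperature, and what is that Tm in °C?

Primer A: A+T=3, G+C=12 → Tm = 2(3)+4(12) = 54°C
Primer B: A+T=8, G+C=8 → Tm = 2(8)+4(8) = 48°C
54°C vs 48°C → primer A is higher.

Primer A, 54°C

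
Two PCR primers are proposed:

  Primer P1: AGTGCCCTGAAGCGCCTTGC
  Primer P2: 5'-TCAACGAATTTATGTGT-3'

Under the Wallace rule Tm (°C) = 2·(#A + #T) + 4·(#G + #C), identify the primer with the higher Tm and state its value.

Primer P1: A+T=7, G+C=13 → Tm = 2(7)+4(13) = 66°C
Primer P2: A+T=12, G+C=5 → Tm = 2(12)+4(5) = 44°C
66°C vs 44°C → primer P1 is higher.

Primer P1, 66°C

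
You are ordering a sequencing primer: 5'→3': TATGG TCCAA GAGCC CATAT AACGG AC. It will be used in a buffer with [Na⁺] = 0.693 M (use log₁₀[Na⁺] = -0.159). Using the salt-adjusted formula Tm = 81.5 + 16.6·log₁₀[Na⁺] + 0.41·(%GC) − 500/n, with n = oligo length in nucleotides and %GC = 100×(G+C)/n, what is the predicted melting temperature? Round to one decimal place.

80.1°C

Length n = 27. Counting bases: A=9, C=7, G=6, T=5
G+C = 13, so %GC = 13/27 × 100 = 48.148%
Salt term: 16.6 × (-0.159) = -2.639
GC term: 0.41 × 48.148 = 19.741; length term: −500/27 = −18.519
Tm = 81.5 + (-2.639) + 19.741 − 18.519 = 80.083 → 80.1°C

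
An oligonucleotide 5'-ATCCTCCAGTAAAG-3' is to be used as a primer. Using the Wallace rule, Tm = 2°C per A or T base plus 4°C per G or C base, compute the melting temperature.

40°C

Scanning the sequence gives G=2, T=3, C=4, A=5.
AT pairs contribute 8, GC pairs contribute 6.
Tm = 2(8) + 4(6) = 16 + 24 = 40°C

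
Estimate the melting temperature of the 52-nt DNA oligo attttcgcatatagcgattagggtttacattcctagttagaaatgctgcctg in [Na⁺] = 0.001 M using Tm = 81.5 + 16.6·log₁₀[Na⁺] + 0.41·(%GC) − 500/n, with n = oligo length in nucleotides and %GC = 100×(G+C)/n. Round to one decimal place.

37.9°C

Length n = 52. Scanning the sequence gives G=11, C=9, A=13, T=19.
G+C = 20, so %GC = 20/52 × 100 = 38.462%
Salt term: 16.6 × (-3) = -49.8
GC term: 0.41 × 38.462 = 15.769; length term: −500/52 = −9.615
Tm = 81.5 + (-49.8) + 15.769 − 9.615 = 37.854 → 37.9°C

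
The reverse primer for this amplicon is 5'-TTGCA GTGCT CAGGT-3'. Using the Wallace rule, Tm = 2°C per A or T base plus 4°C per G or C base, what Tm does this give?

Base counts: A=2, T=5, G=5, C=3
A+T = 7, G+C = 8
Tm = 2×7 + 4×8 = 46°C

46°C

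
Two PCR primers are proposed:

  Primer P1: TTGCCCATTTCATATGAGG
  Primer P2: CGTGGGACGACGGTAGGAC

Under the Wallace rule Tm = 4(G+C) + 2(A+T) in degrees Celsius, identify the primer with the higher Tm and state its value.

Primer P1: A+T=11, G+C=8 → Tm = 2(11)+4(8) = 54°C
Primer P2: A+T=6, G+C=13 → Tm = 2(6)+4(13) = 64°C
54°C vs 64°C → primer P2 is higher.

Primer P2, 64°C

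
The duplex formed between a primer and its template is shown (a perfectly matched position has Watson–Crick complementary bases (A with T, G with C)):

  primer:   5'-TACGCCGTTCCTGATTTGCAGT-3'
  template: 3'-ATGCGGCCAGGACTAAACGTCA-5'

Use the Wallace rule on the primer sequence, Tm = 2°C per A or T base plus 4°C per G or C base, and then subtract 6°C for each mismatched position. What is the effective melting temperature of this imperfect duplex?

60°C

Primer base counts: A=3, T=8, G=5, C=6 → A+T=11, G+C=11
Perfect-match Tm = 2(11) + 4(11) = 22 + 44 = 66°C
Mismatches (positions where the bases are not complementary): 1 (at position 8)
Effective Tm = 66 − 1×6 = 66 − 6 = 60°C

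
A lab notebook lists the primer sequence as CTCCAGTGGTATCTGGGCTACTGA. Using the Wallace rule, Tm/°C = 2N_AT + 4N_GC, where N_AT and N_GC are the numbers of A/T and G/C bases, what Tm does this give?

74°C

C=6, G=7, A=4, T=7
AT pairs contribute 11, GC pairs contribute 13.
Tm = 2(11) + 4(13) = 22 + 52 = 74°C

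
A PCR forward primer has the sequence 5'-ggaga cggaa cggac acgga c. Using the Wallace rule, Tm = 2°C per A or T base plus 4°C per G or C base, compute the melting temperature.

Scanning the sequence gives A=7, T=0, G=9, C=5.
A+T = 7, G+C = 14
Tm = 2(7) + 4(14) = 14 + 56 = 70°C

70°C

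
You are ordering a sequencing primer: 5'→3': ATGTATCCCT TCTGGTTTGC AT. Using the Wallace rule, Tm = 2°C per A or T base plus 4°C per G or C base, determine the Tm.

Counting bases: T=10, A=3, G=4, C=5
AT pairs contribute 13, GC pairs contribute 9.
Tm = 4·9 + 2·13 = 36 + 26 = 62°C

62°C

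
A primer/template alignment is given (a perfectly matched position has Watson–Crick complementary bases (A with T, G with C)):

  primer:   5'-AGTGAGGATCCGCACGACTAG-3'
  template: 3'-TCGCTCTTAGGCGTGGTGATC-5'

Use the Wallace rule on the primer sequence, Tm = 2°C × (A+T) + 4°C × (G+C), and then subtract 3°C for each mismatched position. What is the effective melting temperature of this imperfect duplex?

57°C

Primer base counts: A=6, T=3, G=7, C=5 → A+T=9, G+C=12
Perfect-match Tm = 2(9) + 4(12) = 18 + 48 = 66°C
Mismatches (positions where the bases are not complementary): 3 (at positions 3, 7, 16)
Effective Tm = 66 − 3×3 = 66 − 9 = 57°C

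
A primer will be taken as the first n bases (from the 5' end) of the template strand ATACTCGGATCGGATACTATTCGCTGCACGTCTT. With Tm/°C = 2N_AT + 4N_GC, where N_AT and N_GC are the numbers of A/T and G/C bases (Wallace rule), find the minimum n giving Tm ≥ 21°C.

First 7 bases: ATACTCG → Tm = 20°C (< 21°C)
First 8 bases: ATACTCGG → Tm = 24°C (≥ 21°C)
Each additional base adds 2°C (A/T) or 4°C (G/C), so Tm is non-decreasing in n; n = 8 is the first length to reach 21°C.

n = 8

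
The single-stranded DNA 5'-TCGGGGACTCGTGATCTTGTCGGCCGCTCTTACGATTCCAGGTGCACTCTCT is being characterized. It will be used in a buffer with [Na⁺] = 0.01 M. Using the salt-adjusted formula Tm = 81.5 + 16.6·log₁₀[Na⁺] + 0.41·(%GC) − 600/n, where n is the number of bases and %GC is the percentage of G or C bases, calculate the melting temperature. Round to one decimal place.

Length n = 52. Scanning the sequence gives A=6, T=16, C=16, G=14.
G+C = 30, so %GC = 30/52 × 100 = 57.692%
Salt term: 16.6 × (-2) = -33.2
GC term: 0.41 × 57.692 = 23.654; length term: −600/52 = −11.538
Tm = 81.5 + (-33.2) + 23.654 − 11.538 = 60.416 → 60.4°C

60.4°C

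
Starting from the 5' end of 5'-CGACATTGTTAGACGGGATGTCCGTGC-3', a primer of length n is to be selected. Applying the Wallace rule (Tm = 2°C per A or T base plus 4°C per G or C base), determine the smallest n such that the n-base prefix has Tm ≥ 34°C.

First 11 bases: CGACATTGTTA → Tm = 30°C (< 34°C)
First 12 bases: CGACATTGTTAG → Tm = 34°C (≥ 34°C)
Since every base adds ≥2°C, Tm only increases with n, so the threshold is first crossed at n = 12.

n = 12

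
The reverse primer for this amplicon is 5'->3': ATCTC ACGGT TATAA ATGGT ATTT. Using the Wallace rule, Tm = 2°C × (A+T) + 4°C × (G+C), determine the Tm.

62°C

Base counts: C=3, G=4, A=7, T=10
So N_AT = 17 and N_GC = 7.
Tm = 2×17 + 4×7 = 62°C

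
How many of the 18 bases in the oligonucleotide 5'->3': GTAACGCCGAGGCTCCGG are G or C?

13

Scanning the sequence gives C=6, G=7, A=3, T=2.
G+C = 7 + 6 = 13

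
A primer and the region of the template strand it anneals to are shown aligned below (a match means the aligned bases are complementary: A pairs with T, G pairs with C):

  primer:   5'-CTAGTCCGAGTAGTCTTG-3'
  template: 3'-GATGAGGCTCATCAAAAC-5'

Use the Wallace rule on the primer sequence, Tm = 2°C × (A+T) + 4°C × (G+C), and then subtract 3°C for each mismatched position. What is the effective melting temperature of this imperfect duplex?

Primer base counts: A=3, T=6, G=5, C=4 → A+T=9, G+C=9
Perfect-match Tm = 2(9) + 4(9) = 18 + 36 = 54°C
Mismatches (positions where the bases are not complementary): 2 (at positions 4, 15)
Effective Tm = 54 − 2×3 = 54 − 6 = 48°C

48°C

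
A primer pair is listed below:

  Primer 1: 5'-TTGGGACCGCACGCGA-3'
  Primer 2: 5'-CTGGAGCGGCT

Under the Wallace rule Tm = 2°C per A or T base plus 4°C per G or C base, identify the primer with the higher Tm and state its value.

Primer 1, 54°C

Primer 1: A+T=5, G+C=11 → Tm = 2(5)+4(11) = 54°C
Primer 2: A+T=3, G+C=8 → Tm = 2(3)+4(8) = 38°C
54°C vs 38°C → primer 1 is higher.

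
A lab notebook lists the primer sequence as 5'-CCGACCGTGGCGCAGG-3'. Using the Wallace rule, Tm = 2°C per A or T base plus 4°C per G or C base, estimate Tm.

58°C

Scanning the sequence gives T=1, A=2, G=7, C=6.
AT pairs contribute 3, GC pairs contribute 13.
Tm = 2(3) + 4(13) = 6 + 52 = 58°C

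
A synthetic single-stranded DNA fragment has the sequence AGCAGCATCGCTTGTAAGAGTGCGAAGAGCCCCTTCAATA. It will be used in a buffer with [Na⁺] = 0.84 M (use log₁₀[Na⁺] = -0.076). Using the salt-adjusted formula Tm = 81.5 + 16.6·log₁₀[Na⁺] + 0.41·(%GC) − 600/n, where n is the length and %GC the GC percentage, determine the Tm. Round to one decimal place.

85.7°C

Length n = 40. Scanning the sequence gives A=12, G=10, T=8, C=10.
G+C = 20, so %GC = 20/40 × 100 = 50%
Salt term: 16.6 × (-0.076) = -1.262
GC term: 0.41 × 50 = 20.5; length term: −600/40 = −15
Tm = 81.5 + (-1.262) + 20.5 − 15 = 85.738 → 85.7°C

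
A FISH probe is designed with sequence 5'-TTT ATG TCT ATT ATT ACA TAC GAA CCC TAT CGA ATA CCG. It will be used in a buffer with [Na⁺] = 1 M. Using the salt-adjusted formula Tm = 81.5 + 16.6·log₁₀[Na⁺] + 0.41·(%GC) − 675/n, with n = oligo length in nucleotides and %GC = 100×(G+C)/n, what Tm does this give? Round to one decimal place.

Length n = 39. Counting bases: C=9, G=4, T=14, A=12
G+C = 13, so %GC = 13/39 × 100 = 33.333%
Salt term: 16.6 × (0) = 0
GC term: 0.41 × 33.333 = 13.667; length term: −675/39 = −17.308
Tm = 81.5 + (0) + 13.667 − 17.308 = 77.859 → 77.9°C

77.9°C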